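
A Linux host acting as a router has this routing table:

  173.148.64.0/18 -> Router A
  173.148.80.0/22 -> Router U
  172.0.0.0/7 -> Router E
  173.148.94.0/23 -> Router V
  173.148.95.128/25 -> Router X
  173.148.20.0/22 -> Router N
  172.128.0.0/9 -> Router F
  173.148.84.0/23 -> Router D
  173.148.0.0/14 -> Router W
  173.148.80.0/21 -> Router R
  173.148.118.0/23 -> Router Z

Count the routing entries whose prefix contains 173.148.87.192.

4

Prefixes containing 173.148.87.192:
  172.0.0.0/7 (172.0.0.0 - 173.255.255.255)
  173.148.0.0/14 (173.148.0.0 - 173.151.255.255)
  173.148.64.0/18 (173.148.64.0 - 173.148.127.255)
  173.148.80.0/21 (173.148.80.0 - 173.148.87.255)
Total matching entries: 4.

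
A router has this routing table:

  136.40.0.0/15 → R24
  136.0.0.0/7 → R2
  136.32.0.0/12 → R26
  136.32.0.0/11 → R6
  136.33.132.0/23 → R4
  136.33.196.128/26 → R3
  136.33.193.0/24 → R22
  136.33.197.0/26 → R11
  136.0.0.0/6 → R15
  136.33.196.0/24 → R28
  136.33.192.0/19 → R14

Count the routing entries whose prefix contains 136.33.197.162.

5

Prefixes containing 136.33.197.162:
  136.0.0.0/6 (136.0.0.0 - 139.255.255.255)
  136.0.0.0/7 (136.0.0.0 - 137.255.255.255)
  136.32.0.0/11 (136.32.0.0 - 136.63.255.255)
  136.32.0.0/12 (136.32.0.0 - 136.47.255.255)
  136.33.192.0/19 (136.33.192.0 - 136.33.223.255)
Total matching entries: 5.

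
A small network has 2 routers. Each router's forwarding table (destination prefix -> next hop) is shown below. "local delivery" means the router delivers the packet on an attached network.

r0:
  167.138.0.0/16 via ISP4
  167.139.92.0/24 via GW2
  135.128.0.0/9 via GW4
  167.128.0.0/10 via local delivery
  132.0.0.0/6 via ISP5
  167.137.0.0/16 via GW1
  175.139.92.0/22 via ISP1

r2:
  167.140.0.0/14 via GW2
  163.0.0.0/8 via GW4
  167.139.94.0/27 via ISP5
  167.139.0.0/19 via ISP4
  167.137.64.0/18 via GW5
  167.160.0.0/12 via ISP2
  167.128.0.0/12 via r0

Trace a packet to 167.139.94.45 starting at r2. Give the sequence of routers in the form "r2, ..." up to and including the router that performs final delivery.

r2, r0

At r2: longest match for 167.139.94.45 is 167.128.0.0/12 -> r0
At r0: longest match for 167.139.94.45 is 167.128.0.0/10 -> local delivery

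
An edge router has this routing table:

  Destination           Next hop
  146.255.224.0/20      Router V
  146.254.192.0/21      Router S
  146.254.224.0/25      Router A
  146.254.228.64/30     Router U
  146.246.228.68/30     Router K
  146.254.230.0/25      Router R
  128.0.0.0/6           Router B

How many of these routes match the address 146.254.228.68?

No listed prefix contains 146.254.228.68.
Total matching entries: 0.

0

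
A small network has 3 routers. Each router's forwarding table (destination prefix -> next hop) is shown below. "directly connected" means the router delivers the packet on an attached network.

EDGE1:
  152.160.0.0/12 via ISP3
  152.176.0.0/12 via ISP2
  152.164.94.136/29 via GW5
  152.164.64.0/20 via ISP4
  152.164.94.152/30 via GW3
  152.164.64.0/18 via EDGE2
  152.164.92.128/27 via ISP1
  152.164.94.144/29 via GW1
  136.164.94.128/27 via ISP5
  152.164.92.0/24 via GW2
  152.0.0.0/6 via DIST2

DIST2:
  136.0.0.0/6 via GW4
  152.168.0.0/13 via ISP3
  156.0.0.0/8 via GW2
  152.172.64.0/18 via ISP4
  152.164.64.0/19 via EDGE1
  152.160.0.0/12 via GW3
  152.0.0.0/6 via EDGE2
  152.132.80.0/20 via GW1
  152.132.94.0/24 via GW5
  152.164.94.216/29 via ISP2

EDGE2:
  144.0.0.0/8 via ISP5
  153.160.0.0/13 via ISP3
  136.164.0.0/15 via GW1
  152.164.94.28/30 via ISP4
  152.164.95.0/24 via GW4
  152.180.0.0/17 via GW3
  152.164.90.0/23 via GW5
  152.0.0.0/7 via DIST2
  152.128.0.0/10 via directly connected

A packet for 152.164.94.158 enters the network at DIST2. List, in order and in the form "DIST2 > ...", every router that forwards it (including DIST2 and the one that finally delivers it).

DIST2 > EDGE1 > EDGE2

At DIST2: longest match for 152.164.94.158 is 152.164.64.0/19 -> EDGE1
At EDGE1: longest match for 152.164.94.158 is 152.164.64.0/18 -> EDGE2
At EDGE2: longest match for 152.164.94.158 is 152.128.0.0/10 -> directly connected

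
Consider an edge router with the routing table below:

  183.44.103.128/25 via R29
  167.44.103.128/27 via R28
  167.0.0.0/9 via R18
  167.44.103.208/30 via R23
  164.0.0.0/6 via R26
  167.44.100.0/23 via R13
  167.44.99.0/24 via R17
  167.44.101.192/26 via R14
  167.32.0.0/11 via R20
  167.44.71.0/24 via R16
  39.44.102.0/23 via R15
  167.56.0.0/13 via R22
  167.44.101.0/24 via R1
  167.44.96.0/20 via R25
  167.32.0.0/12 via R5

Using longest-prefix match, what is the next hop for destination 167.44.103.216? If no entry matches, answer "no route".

R25

Routes whose prefix contains 167.44.103.216:
  164.0.0.0/6 (164.0.0.0 - 167.255.255.255) -> R26
  167.0.0.0/9 (167.0.0.0 - 167.127.255.255) -> R18
  167.32.0.0/11 (167.32.0.0 - 167.63.255.255) -> R20
  167.32.0.0/12 (167.32.0.0 - 167.47.255.255) -> R5
  167.44.96.0/20 (167.44.96.0 - 167.44.111.255) -> R25
More-specific entries that do NOT match:
  167.44.103.208/30 (167.44.103.208 - 167.44.103.211) does not contain 167.44.103.216
  167.44.103.128/27 (167.44.103.128 - 167.44.103.159) does not contain 167.44.103.216
  167.44.101.192/26 (167.44.101.192 - 167.44.101.255) does not contain 167.44.103.216
  183.44.103.128/25 (183.44.103.128 - 183.44.103.255) does not contain 167.44.103.216
  167.44.99.0/24 (167.44.99.0 - 167.44.99.255) does not contain 167.44.103.216
  167.44.71.0/24 (167.44.71.0 - 167.44.71.255) does not contain 167.44.103.216
  167.44.101.0/24 (167.44.101.0 - 167.44.101.255) does not contain 167.44.103.216
  167.44.100.0/23 (167.44.100.0 - 167.44.101.255) does not contain 167.44.103.216
  39.44.102.0/23 (39.44.102.0 - 39.44.103.255) does not contain 167.44.103.216
Longest matching prefix is /20 -> next hop R25.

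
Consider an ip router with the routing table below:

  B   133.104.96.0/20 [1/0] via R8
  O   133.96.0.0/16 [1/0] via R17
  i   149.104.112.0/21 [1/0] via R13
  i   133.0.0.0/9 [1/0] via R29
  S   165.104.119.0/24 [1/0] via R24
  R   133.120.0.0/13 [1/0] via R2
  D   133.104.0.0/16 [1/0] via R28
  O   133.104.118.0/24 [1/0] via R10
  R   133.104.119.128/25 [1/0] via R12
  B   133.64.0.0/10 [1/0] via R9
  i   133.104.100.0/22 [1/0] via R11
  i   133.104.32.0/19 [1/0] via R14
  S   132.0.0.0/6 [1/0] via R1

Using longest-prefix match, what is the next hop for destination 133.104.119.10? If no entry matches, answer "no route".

Routes whose prefix contains 133.104.119.10:
  132.0.0.0/6 (132.0.0.0 - 135.255.255.255) -> R1
  133.0.0.0/9 (133.0.0.0 - 133.127.255.255) -> R29
  133.64.0.0/10 (133.64.0.0 - 133.127.255.255) -> R9
  133.104.0.0/16 (133.104.0.0 - 133.104.255.255) -> R28
More-specific entries that do NOT match:
  133.104.119.128/25 (133.104.119.128 - 133.104.119.255) does not contain 133.104.119.10
  165.104.119.0/24 (165.104.119.0 - 165.104.119.255) does not contain 133.104.119.10
  133.104.118.0/24 (133.104.118.0 - 133.104.118.255) does not contain 133.104.119.10
  133.104.100.0/22 (133.104.100.0 - 133.104.103.255) does not contain 133.104.119.10
  149.104.112.0/21 (149.104.112.0 - 149.104.119.255) does not contain 133.104.119.10
  133.104.96.0/20 (133.104.96.0 - 133.104.111.255) does not contain 133.104.119.10
  133.104.32.0/19 (133.104.32.0 - 133.104.63.255) does not contain 133.104.119.10
Longest matching prefix is /16 -> next hop R28.

R28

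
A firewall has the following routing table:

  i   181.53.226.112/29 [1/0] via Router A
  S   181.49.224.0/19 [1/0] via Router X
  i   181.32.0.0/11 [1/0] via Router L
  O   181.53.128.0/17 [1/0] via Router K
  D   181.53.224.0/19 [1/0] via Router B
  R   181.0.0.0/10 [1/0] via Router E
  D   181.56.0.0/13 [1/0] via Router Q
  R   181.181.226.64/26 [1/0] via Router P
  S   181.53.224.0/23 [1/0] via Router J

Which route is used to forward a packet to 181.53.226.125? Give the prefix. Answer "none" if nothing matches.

181.53.224.0/19

Entries matching 181.53.226.125:
  181.0.0.0/10 (181.0.0.0 - 181.63.255.255)
  181.32.0.0/11 (181.32.0.0 - 181.63.255.255)
  181.53.128.0/17 (181.53.128.0 - 181.53.255.255)
  181.53.224.0/19 (181.53.224.0 - 181.53.255.255)
Most specific is 181.53.224.0/19.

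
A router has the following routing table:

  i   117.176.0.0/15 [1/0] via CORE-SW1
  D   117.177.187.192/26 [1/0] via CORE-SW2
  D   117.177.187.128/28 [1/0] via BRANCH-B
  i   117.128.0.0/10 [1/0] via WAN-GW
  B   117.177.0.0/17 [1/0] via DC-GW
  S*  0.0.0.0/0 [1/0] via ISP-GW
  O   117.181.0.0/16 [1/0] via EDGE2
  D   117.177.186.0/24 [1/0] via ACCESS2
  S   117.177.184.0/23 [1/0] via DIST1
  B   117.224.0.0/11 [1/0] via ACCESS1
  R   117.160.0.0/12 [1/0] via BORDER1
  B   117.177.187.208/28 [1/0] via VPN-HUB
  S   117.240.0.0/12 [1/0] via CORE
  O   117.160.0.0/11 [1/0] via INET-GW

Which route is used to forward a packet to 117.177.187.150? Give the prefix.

Entries matching 117.177.187.150:
  0.0.0.0/0 (default, matches everything)
  117.128.0.0/10 (117.128.0.0 - 117.191.255.255)
  117.160.0.0/11 (117.160.0.0 - 117.191.255.255)
  117.176.0.0/15 (117.176.0.0 - 117.177.255.255)
Most specific is 117.176.0.0/15.

117.176.0.0/15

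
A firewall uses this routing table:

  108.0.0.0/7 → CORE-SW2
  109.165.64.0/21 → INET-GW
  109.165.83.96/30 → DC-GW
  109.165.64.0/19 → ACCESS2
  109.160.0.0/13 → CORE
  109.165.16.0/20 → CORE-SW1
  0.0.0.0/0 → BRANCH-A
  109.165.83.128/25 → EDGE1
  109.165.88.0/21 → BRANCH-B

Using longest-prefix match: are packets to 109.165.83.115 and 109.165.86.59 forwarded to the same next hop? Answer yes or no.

109.165.83.115: longest match 109.165.64.0/19 -> ACCESS2
109.165.86.59: longest match 109.165.64.0/19 -> ACCESS2

yes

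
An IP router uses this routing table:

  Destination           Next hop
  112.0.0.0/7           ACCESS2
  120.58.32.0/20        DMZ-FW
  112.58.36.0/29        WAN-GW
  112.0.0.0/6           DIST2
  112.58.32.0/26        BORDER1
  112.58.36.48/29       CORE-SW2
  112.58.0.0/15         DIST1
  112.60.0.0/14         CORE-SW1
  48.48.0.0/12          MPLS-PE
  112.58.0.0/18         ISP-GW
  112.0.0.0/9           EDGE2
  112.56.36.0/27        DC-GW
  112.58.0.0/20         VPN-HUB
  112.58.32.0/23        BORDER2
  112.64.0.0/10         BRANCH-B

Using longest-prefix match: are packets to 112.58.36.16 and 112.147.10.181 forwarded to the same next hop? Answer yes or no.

112.58.36.16: longest match 112.58.0.0/18 -> ISP-GW
112.147.10.181: longest match 112.0.0.0/7 -> ACCESS2

no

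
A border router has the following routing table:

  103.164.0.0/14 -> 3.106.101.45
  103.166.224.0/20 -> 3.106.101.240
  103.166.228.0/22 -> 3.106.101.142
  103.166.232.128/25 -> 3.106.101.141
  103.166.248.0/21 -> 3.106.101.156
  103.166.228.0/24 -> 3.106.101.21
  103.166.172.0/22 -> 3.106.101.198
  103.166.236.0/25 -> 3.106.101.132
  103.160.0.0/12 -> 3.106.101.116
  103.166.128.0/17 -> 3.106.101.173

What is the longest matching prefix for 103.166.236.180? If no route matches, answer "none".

103.166.224.0/20

Entries matching 103.166.236.180:
  103.160.0.0/12 (103.160.0.0 - 103.175.255.255)
  103.164.0.0/14 (103.164.0.0 - 103.167.255.255)
  103.166.128.0/17 (103.166.128.0 - 103.166.255.255)
  103.166.224.0/20 (103.166.224.0 - 103.166.239.255)
Most specific is 103.166.224.0/20.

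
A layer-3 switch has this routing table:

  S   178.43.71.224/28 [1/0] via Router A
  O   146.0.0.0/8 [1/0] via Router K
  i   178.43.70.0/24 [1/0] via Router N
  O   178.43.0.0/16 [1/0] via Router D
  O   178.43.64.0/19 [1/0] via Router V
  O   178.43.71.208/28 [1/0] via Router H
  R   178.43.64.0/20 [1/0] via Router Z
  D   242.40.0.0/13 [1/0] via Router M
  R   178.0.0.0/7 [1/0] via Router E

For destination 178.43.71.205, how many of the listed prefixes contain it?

4

Prefixes containing 178.43.71.205:
  178.0.0.0/7 (178.0.0.0 - 179.255.255.255)
  178.43.0.0/16 (178.43.0.0 - 178.43.255.255)
  178.43.64.0/19 (178.43.64.0 - 178.43.95.255)
  178.43.64.0/20 (178.43.64.0 - 178.43.79.255)
Total matching entries: 4.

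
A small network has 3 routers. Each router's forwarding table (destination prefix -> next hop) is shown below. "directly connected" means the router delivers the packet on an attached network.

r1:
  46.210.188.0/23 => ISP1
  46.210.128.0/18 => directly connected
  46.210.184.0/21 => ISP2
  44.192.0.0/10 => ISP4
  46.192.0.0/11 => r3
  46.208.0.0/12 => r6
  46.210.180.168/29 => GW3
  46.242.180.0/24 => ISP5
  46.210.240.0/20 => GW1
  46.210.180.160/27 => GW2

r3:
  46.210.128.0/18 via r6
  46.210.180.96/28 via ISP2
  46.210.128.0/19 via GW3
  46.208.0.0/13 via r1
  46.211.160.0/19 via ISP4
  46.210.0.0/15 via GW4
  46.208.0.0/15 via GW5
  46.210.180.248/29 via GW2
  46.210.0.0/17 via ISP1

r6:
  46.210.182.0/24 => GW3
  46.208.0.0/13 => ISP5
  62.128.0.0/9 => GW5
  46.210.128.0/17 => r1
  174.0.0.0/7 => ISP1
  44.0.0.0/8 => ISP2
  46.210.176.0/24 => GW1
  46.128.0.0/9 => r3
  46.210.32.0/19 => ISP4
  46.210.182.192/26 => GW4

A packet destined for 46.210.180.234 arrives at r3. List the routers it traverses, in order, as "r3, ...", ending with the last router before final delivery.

r3, r6, r1

At r3: longest match for 46.210.180.234 is 46.210.128.0/18 -> r6
At r6: longest match for 46.210.180.234 is 46.210.128.0/17 -> r1
At r1: longest match for 46.210.180.234 is 46.210.128.0/18 -> directly connected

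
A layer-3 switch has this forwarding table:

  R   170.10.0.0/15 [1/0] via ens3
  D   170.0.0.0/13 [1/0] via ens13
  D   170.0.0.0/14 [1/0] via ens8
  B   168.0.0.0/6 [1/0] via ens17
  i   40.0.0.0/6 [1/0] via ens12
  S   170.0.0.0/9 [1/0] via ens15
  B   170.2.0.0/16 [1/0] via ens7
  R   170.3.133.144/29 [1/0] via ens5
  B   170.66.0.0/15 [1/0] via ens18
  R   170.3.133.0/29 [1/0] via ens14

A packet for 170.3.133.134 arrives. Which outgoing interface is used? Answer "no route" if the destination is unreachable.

Routes whose prefix contains 170.3.133.134:
  168.0.0.0/6 (168.0.0.0 - 171.255.255.255) -> ens17
  170.0.0.0/9 (170.0.0.0 - 170.127.255.255) -> ens15
  170.0.0.0/13 (170.0.0.0 - 170.7.255.255) -> ens13
  170.0.0.0/14 (170.0.0.0 - 170.3.255.255) -> ens8
More-specific entries that do NOT match:
  170.3.133.144/29 (170.3.133.144 - 170.3.133.151) does not contain 170.3.133.134
  170.3.133.0/29 (170.3.133.0 - 170.3.133.7) does not contain 170.3.133.134
  170.2.0.0/16 (170.2.0.0 - 170.2.255.255) does not contain 170.3.133.134
  170.10.0.0/15 (170.10.0.0 - 170.11.255.255) does not contain 170.3.133.134
  170.66.0.0/15 (170.66.0.0 - 170.67.255.255) does not contain 170.3.133.134
Longest matching prefix is /14 -> interface ens8.

ens8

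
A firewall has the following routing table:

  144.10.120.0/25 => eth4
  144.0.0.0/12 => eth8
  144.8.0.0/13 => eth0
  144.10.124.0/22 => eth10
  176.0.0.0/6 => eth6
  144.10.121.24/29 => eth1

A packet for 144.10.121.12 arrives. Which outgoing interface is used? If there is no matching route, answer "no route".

Routes whose prefix contains 144.10.121.12:
  144.0.0.0/12 (144.0.0.0 - 144.15.255.255) -> eth8
  144.8.0.0/13 (144.8.0.0 - 144.15.255.255) -> eth0
More-specific entries that do NOT match:
  144.10.121.24/29 (144.10.121.24 - 144.10.121.31) does not contain 144.10.121.12
  144.10.120.0/25 (144.10.120.0 - 144.10.120.127) does not contain 144.10.121.12
  144.10.124.0/22 (144.10.124.0 - 144.10.127.255) does not contain 144.10.121.12
Longest matching prefix is /13 -> interface eth0.

eth0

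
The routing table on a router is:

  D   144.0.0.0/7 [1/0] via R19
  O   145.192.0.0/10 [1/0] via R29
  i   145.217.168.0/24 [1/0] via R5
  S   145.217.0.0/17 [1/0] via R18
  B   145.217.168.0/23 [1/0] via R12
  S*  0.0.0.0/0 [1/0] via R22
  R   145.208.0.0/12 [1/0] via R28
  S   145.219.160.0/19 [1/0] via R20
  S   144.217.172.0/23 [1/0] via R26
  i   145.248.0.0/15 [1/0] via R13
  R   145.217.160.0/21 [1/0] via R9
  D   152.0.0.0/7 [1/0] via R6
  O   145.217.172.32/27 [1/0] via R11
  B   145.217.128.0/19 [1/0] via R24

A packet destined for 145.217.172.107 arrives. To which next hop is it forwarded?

R28

Routes whose prefix contains 145.217.172.107:
  0.0.0.0/0 (default, matches everything) -> R22
  144.0.0.0/7 (144.0.0.0 - 145.255.255.255) -> R19
  145.192.0.0/10 (145.192.0.0 - 145.255.255.255) -> R29
  145.208.0.0/12 (145.208.0.0 - 145.223.255.255) -> R28
More-specific entries that do NOT match:
  145.217.172.32/27 (145.217.172.32 - 145.217.172.63) does not contain 145.217.172.107
  145.217.168.0/24 (145.217.168.0 - 145.217.168.255) does not contain 145.217.172.107
  145.217.168.0/23 (145.217.168.0 - 145.217.169.255) does not contain 145.217.172.107
  144.217.172.0/23 (144.217.172.0 - 144.217.173.255) does not contain 145.217.172.107
  145.217.160.0/21 (145.217.160.0 - 145.217.167.255) does not contain 145.217.172.107
  145.219.160.0/19 (145.219.160.0 - 145.219.191.255) does not contain 145.217.172.107
  145.217.128.0/19 (145.217.128.0 - 145.217.159.255) does not contain 145.217.172.107
  145.217.0.0/17 (145.217.0.0 - 145.217.127.255) does not contain 145.217.172.107
  145.248.0.0/15 (145.248.0.0 - 145.249.255.255) does not contain 145.217.172.107
Longest matching prefix is /12 -> next hop R28.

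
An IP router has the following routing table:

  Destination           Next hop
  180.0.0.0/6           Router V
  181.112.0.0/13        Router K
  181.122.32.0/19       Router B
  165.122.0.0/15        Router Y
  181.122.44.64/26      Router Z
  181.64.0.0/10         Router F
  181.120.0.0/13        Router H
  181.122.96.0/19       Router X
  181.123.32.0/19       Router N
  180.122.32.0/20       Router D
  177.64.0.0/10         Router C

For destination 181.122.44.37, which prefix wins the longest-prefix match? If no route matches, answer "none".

181.122.32.0/19

Entries matching 181.122.44.37:
  180.0.0.0/6 (180.0.0.0 - 183.255.255.255)
  181.64.0.0/10 (181.64.0.0 - 181.127.255.255)
  181.120.0.0/13 (181.120.0.0 - 181.127.255.255)
  181.122.32.0/19 (181.122.32.0 - 181.122.63.255)
Most specific is 181.122.32.0/19.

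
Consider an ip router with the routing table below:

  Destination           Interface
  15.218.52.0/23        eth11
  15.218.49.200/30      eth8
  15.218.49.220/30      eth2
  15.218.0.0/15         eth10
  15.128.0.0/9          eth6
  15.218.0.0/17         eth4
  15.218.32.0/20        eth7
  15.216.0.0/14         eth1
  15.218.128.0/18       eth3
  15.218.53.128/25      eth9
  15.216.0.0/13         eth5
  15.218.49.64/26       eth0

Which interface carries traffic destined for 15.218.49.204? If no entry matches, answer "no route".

Routes whose prefix contains 15.218.49.204:
  15.128.0.0/9 (15.128.0.0 - 15.255.255.255) -> eth6
  15.216.0.0/13 (15.216.0.0 - 15.223.255.255) -> eth5
  15.216.0.0/14 (15.216.0.0 - 15.219.255.255) -> eth1
  15.218.0.0/15 (15.218.0.0 - 15.219.255.255) -> eth10
  15.218.0.0/17 (15.218.0.0 - 15.218.127.255) -> eth4
More-specific entries that do NOT match:
  15.218.49.200/30 (15.218.49.200 - 15.218.49.203) does not contain 15.218.49.204
  15.218.49.220/30 (15.218.49.220 - 15.218.49.223) does not contain 15.218.49.204
  15.218.49.64/26 (15.218.49.64 - 15.218.49.127) does not contain 15.218.49.204
  15.218.53.128/25 (15.218.53.128 - 15.218.53.255) does not contain 15.218.49.204
  15.218.52.0/23 (15.218.52.0 - 15.218.53.255) does not contain 15.218.49.204
  15.218.32.0/20 (15.218.32.0 - 15.218.47.255) does not contain 15.218.49.204
  15.218.128.0/18 (15.218.128.0 - 15.218.191.255) does not contain 15.218.49.204
Longest matching prefix is /17 -> interface eth4.

eth4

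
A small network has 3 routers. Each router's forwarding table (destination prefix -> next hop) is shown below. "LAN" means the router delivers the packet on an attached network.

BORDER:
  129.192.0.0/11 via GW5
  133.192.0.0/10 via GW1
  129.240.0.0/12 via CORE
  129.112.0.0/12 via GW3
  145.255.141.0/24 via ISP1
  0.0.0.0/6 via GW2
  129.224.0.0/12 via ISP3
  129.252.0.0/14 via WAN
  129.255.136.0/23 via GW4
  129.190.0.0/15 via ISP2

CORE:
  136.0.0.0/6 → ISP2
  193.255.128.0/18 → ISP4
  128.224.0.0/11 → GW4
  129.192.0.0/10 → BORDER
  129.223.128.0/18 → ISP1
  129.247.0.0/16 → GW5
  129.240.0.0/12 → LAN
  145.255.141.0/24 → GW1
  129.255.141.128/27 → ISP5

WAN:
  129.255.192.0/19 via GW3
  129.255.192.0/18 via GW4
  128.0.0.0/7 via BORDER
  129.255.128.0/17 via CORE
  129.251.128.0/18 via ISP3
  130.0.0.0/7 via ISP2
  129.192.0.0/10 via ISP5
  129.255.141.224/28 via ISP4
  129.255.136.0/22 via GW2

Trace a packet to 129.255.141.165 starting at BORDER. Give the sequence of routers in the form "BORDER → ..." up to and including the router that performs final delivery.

BORDER → WAN → CORE

At BORDER: longest match for 129.255.141.165 is 129.252.0.0/14 -> WAN
At WAN: longest match for 129.255.141.165 is 129.255.128.0/17 -> CORE
At CORE: longest match for 129.255.141.165 is 129.240.0.0/12 -> LAN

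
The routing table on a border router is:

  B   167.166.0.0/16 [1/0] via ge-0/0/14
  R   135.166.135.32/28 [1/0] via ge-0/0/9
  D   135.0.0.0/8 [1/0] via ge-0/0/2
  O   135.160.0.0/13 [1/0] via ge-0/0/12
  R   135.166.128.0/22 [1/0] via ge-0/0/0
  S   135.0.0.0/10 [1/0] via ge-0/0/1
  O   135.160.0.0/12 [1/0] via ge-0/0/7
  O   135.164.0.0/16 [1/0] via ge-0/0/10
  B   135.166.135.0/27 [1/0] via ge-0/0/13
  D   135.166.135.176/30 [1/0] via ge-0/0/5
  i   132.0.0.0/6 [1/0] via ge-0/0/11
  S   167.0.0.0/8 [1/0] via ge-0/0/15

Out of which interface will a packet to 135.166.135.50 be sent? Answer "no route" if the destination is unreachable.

Routes whose prefix contains 135.166.135.50:
  132.0.0.0/6 (132.0.0.0 - 135.255.255.255) -> ge-0/0/11
  135.0.0.0/8 (135.0.0.0 - 135.255.255.255) -> ge-0/0/2
  135.160.0.0/12 (135.160.0.0 - 135.175.255.255) -> ge-0/0/7
  135.160.0.0/13 (135.160.0.0 - 135.167.255.255) -> ge-0/0/12
More-specific entries that do NOT match:
  135.166.135.176/30 (135.166.135.176 - 135.166.135.179) does not contain 135.166.135.50
  135.166.135.32/28 (135.166.135.32 - 135.166.135.47) does not contain 135.166.135.50
  135.166.135.0/27 (135.166.135.0 - 135.166.135.31) does not contain 135.166.135.50
  135.166.128.0/22 (135.166.128.0 - 135.166.131.255) does not contain 135.166.135.50
  167.166.0.0/16 (167.166.0.0 - 167.166.255.255) does not contain 135.166.135.50
  135.164.0.0/16 (135.164.0.0 - 135.164.255.255) does not contain 135.166.135.50
Longest matching prefix is /13 -> interface ge-0/0/12.

ge-0/0/12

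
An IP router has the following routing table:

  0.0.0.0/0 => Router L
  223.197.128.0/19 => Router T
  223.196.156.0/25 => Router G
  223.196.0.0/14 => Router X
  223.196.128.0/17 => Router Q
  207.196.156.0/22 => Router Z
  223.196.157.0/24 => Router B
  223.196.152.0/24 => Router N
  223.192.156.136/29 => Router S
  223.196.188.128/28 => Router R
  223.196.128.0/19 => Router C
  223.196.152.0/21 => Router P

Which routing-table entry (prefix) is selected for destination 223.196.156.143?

223.196.152.0/21

Entries matching 223.196.156.143:
  0.0.0.0/0 (default, matches everything)
  223.196.0.0/14 (223.196.0.0 - 223.199.255.255)
  223.196.128.0/17 (223.196.128.0 - 223.196.255.255)
  223.196.128.0/19 (223.196.128.0 - 223.196.159.255)
  223.196.152.0/21 (223.196.152.0 - 223.196.159.255)
Most specific is 223.196.152.0/21.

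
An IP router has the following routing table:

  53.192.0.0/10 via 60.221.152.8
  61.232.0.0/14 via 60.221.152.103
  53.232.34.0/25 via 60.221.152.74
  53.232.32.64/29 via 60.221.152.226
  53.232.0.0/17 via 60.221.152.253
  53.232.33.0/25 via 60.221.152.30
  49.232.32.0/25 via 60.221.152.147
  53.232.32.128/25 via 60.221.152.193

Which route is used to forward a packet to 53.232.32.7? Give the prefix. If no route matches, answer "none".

53.232.0.0/17

Entries matching 53.232.32.7:
  53.192.0.0/10 (53.192.0.0 - 53.255.255.255)
  53.232.0.0/17 (53.232.0.0 - 53.232.127.255)
Most specific is 53.232.0.0/17.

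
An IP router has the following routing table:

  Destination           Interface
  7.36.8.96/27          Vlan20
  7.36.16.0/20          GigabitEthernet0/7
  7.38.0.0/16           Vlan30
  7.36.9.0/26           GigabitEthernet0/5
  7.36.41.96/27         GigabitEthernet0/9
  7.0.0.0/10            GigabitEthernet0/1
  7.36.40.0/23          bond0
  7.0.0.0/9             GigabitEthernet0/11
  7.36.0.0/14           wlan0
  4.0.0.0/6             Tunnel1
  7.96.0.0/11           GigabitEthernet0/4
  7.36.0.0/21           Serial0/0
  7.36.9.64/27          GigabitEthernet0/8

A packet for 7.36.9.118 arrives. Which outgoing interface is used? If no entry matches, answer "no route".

wlan0

Routes whose prefix contains 7.36.9.118:
  4.0.0.0/6 (4.0.0.0 - 7.255.255.255) -> Tunnel1
  7.0.0.0/9 (7.0.0.0 - 7.127.255.255) -> GigabitEthernet0/11
  7.0.0.0/10 (7.0.0.0 - 7.63.255.255) -> GigabitEthernet0/1
  7.36.0.0/14 (7.36.0.0 - 7.39.255.255) -> wlan0
More-specific entries that do NOT match:
  7.36.8.96/27 (7.36.8.96 - 7.36.8.127) does not contain 7.36.9.118
  7.36.41.96/27 (7.36.41.96 - 7.36.41.127) does not contain 7.36.9.118
  7.36.9.64/27 (7.36.9.64 - 7.36.9.95) does not contain 7.36.9.118
  7.36.9.0/26 (7.36.9.0 - 7.36.9.63) does not contain 7.36.9.118
  7.36.40.0/23 (7.36.40.0 - 7.36.41.255) does not contain 7.36.9.118
  7.36.0.0/21 (7.36.0.0 - 7.36.7.255) does not contain 7.36.9.118
  7.36.16.0/20 (7.36.16.0 - 7.36.31.255) does not contain 7.36.9.118
  7.38.0.0/16 (7.38.0.0 - 7.38.255.255) does not contain 7.36.9.118
Longest matching prefix is /14 -> interface wlan0.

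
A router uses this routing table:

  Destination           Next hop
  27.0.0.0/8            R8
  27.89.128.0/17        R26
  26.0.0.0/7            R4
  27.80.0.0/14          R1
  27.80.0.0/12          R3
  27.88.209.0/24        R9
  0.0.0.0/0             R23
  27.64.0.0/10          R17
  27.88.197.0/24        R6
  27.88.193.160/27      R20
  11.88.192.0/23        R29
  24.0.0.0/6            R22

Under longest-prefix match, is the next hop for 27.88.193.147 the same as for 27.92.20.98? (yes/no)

yes

27.88.193.147: longest match 27.80.0.0/12 -> R3
27.92.20.98: longest match 27.80.0.0/12 -> R3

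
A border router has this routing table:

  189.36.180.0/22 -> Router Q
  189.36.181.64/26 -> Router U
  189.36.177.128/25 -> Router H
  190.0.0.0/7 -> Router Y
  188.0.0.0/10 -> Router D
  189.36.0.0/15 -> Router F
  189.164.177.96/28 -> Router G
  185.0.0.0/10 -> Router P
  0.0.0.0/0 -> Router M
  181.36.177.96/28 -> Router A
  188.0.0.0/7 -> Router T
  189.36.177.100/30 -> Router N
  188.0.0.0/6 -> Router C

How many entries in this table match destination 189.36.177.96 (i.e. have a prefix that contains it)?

Prefixes containing 189.36.177.96:
  0.0.0.0/0 (default, matches everything)
  188.0.0.0/6 (188.0.0.0 - 191.255.255.255)
  188.0.0.0/7 (188.0.0.0 - 189.255.255.255)
  189.36.0.0/15 (189.36.0.0 - 189.37.255.255)
Total matching entries: 4.

4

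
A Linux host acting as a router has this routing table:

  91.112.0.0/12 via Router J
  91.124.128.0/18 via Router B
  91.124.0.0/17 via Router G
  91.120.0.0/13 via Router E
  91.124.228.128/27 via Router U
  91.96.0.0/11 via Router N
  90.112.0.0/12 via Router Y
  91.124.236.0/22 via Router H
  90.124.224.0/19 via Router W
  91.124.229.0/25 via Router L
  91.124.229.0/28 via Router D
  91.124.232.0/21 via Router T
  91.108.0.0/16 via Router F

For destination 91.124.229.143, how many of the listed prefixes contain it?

3

Prefixes containing 91.124.229.143:
  91.96.0.0/11 (91.96.0.0 - 91.127.255.255)
  91.112.0.0/12 (91.112.0.0 - 91.127.255.255)
  91.120.0.0/13 (91.120.0.0 - 91.127.255.255)
Total matching entries: 3.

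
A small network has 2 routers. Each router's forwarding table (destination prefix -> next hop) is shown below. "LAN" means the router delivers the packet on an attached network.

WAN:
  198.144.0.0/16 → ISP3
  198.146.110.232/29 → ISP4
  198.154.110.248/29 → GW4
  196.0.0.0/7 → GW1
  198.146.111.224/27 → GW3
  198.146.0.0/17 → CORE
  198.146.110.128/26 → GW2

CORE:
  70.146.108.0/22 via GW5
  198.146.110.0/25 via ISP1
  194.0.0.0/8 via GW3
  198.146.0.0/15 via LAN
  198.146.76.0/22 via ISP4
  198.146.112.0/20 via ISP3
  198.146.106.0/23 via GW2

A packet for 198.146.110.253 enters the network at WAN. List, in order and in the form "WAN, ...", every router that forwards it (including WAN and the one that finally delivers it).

At WAN: longest match for 198.146.110.253 is 198.146.0.0/17 -> CORE
At CORE: longest match for 198.146.110.253 is 198.146.0.0/15 -> LAN

WAN, CORE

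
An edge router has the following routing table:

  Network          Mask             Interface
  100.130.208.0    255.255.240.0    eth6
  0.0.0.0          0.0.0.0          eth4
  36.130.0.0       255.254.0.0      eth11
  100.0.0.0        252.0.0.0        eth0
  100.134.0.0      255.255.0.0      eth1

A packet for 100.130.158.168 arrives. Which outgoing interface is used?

eth0

Routes whose prefix contains 100.130.158.168:
  0.0.0.0/0 (default, matches everything) -> eth4
  100.0.0.0/6 (100.0.0.0 - 103.255.255.255) -> eth0
More-specific entries that do NOT match:
  100.130.208.0/20 (100.130.208.0 - 100.130.223.255) does not contain 100.130.158.168
  100.134.0.0/16 (100.134.0.0 - 100.134.255.255) does not contain 100.130.158.168
  36.130.0.0/15 (36.130.0.0 - 36.131.255.255) does not contain 100.130.158.168
Longest matching prefix is /6 -> interface eth0.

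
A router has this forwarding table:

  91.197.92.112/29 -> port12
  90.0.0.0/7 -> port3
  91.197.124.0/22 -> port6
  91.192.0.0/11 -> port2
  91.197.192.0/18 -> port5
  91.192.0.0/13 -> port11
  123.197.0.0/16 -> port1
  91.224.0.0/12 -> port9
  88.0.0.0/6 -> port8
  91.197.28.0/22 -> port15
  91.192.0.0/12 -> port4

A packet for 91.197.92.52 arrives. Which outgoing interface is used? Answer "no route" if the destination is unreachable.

port11

Routes whose prefix contains 91.197.92.52:
  88.0.0.0/6 (88.0.0.0 - 91.255.255.255) -> port8
  90.0.0.0/7 (90.0.0.0 - 91.255.255.255) -> port3
  91.192.0.0/11 (91.192.0.0 - 91.223.255.255) -> port2
  91.192.0.0/12 (91.192.0.0 - 91.207.255.255) -> port4
  91.192.0.0/13 (91.192.0.0 - 91.199.255.255) -> port11
More-specific entries that do NOT match:
  91.197.92.112/29 (91.197.92.112 - 91.197.92.119) does not contain 91.197.92.52
  91.197.124.0/22 (91.197.124.0 - 91.197.127.255) does not contain 91.197.92.52
  91.197.28.0/22 (91.197.28.0 - 91.197.31.255) does not contain 91.197.92.52
  91.197.192.0/18 (91.197.192.0 - 91.197.255.255) does not contain 91.197.92.52
  123.197.0.0/16 (123.197.0.0 - 123.197.255.255) does not contain 91.197.92.52
Longest matching prefix is /13 -> interface port11.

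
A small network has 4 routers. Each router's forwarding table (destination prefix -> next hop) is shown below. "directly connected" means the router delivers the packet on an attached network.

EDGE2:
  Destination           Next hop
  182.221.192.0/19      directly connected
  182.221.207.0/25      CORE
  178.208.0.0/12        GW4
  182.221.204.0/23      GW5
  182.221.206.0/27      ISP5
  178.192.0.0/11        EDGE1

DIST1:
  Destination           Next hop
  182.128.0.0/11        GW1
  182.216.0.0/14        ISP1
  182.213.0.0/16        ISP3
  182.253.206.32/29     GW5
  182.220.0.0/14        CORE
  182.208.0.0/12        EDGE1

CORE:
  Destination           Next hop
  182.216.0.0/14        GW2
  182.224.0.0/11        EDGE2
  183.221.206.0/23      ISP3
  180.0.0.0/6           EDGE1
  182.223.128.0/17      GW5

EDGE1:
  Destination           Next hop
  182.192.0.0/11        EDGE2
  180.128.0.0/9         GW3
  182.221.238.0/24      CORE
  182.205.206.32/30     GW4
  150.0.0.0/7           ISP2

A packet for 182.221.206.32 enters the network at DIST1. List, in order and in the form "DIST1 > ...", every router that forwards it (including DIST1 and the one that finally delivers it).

At DIST1: longest match for 182.221.206.32 is 182.220.0.0/14 -> CORE
At CORE: longest match for 182.221.206.32 is 180.0.0.0/6 -> EDGE1
At EDGE1: longest match for 182.221.206.32 is 182.192.0.0/11 -> EDGE2
At EDGE2: longest match for 182.221.206.32 is 182.221.192.0/19 -> directly connected

DIST1 > CORE > EDGE1 > EDGE2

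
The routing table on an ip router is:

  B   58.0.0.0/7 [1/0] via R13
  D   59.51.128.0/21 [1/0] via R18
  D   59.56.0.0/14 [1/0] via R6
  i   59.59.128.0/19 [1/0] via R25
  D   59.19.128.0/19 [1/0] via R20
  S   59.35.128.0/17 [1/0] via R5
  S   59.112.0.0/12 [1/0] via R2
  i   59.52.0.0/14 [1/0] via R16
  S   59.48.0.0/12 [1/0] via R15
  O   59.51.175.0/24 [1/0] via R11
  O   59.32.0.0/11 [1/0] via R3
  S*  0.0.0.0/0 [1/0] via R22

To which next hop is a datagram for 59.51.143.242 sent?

R15

Routes whose prefix contains 59.51.143.242:
  0.0.0.0/0 (default, matches everything) -> R22
  58.0.0.0/7 (58.0.0.0 - 59.255.255.255) -> R13
  59.32.0.0/11 (59.32.0.0 - 59.63.255.255) -> R3
  59.48.0.0/12 (59.48.0.0 - 59.63.255.255) -> R15
More-specific entries that do NOT match:
  59.51.175.0/24 (59.51.175.0 - 59.51.175.255) does not contain 59.51.143.242
  59.51.128.0/21 (59.51.128.0 - 59.51.135.255) does not contain 59.51.143.242
  59.59.128.0/19 (59.59.128.0 - 59.59.159.255) does not contain 59.51.143.242
  59.19.128.0/19 (59.19.128.0 - 59.19.159.255) does not contain 59.51.143.242
  59.35.128.0/17 (59.35.128.0 - 59.35.255.255) does not contain 59.51.143.242
  59.56.0.0/14 (59.56.0.0 - 59.59.255.255) does not contain 59.51.143.242
  59.52.0.0/14 (59.52.0.0 - 59.55.255.255) does not contain 59.51.143.242
Longest matching prefix is /12 -> next hop R15.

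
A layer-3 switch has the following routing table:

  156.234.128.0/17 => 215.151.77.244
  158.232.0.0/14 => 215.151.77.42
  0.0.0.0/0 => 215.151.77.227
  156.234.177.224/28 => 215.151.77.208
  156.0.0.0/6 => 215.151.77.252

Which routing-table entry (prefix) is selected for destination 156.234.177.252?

156.234.128.0/17

Entries matching 156.234.177.252:
  0.0.0.0/0 (default, matches everything)
  156.0.0.0/6 (156.0.0.0 - 159.255.255.255)
  156.234.128.0/17 (156.234.128.0 - 156.234.255.255)
Most specific is 156.234.128.0/17.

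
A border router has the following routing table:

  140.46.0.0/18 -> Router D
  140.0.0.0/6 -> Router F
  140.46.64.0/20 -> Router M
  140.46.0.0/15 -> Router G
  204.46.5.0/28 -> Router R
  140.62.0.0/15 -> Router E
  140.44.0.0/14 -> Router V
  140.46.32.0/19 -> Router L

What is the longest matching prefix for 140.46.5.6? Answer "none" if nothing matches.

140.46.0.0/18

Entries matching 140.46.5.6:
  140.0.0.0/6 (140.0.0.0 - 143.255.255.255)
  140.44.0.0/14 (140.44.0.0 - 140.47.255.255)
  140.46.0.0/15 (140.46.0.0 - 140.47.255.255)
  140.46.0.0/18 (140.46.0.0 - 140.46.63.255)
Most specific is 140.46.0.0/18.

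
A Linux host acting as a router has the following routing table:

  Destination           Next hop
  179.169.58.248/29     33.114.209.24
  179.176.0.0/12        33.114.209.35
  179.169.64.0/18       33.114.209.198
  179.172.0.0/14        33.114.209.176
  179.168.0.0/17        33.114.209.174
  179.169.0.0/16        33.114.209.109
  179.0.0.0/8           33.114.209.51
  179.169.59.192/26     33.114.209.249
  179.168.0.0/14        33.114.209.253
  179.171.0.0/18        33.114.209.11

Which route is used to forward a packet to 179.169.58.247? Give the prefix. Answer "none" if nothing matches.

Entries matching 179.169.58.247:
  179.0.0.0/8 (179.0.0.0 - 179.255.255.255)
  179.168.0.0/14 (179.168.0.0 - 179.171.255.255)
  179.169.0.0/16 (179.169.0.0 - 179.169.255.255)
Most specific is 179.169.0.0/16.

179.169.0.0/16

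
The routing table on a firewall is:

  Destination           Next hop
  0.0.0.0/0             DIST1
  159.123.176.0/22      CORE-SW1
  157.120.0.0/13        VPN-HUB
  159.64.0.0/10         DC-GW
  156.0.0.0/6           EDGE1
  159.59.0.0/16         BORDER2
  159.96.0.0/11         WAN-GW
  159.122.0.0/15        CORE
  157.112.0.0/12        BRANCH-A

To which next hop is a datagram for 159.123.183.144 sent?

Routes whose prefix contains 159.123.183.144:
  0.0.0.0/0 (default, matches everything) -> DIST1
  156.0.0.0/6 (156.0.0.0 - 159.255.255.255) -> EDGE1
  159.64.0.0/10 (159.64.0.0 - 159.127.255.255) -> DC-GW
  159.96.0.0/11 (159.96.0.0 - 159.127.255.255) -> WAN-GW
  159.122.0.0/15 (159.122.0.0 - 159.123.255.255) -> CORE
More-specific entries that do NOT match:
  159.123.176.0/22 (159.123.176.0 - 159.123.179.255) does not contain 159.123.183.144
  159.59.0.0/16 (159.59.0.0 - 159.59.255.255) does not contain 159.123.183.144
Longest matching prefix is /15 -> next hop CORE.

CORE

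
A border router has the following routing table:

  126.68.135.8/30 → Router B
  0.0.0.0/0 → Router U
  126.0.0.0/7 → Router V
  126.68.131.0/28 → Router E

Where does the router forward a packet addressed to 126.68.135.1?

Routes whose prefix contains 126.68.135.1:
  0.0.0.0/0 (default, matches everything) -> Router U
  126.0.0.0/7 (126.0.0.0 - 127.255.255.255) -> Router V
More-specific entries that do NOT match:
  126.68.135.8/30 (126.68.135.8 - 126.68.135.11) does not contain 126.68.135.1
  126.68.131.0/28 (126.68.131.0 - 126.68.131.15) does not contain 126.68.135.1
Longest matching prefix is /7 -> next hop Router V.

Router V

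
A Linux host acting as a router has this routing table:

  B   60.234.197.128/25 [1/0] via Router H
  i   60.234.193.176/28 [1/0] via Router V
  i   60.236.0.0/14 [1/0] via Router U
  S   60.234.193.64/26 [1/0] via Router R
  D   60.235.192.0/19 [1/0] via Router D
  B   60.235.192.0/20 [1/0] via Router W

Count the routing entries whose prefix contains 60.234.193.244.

0

No listed prefix contains 60.234.193.244.
Total matching entries: 0.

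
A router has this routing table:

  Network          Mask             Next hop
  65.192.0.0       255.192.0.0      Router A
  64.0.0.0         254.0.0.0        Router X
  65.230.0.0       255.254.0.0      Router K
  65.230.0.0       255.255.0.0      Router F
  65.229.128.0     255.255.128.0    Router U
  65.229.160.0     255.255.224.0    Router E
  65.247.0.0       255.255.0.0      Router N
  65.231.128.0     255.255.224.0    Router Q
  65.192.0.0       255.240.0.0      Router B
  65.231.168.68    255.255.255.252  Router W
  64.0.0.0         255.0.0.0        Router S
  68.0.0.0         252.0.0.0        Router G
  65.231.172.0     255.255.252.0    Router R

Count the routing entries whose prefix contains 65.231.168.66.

3

Prefixes containing 65.231.168.66:
  64.0.0.0/7 (64.0.0.0 - 65.255.255.255)
  65.192.0.0/10 (65.192.0.0 - 65.255.255.255)
  65.230.0.0/15 (65.230.0.0 - 65.231.255.255)
Total matching entries: 3.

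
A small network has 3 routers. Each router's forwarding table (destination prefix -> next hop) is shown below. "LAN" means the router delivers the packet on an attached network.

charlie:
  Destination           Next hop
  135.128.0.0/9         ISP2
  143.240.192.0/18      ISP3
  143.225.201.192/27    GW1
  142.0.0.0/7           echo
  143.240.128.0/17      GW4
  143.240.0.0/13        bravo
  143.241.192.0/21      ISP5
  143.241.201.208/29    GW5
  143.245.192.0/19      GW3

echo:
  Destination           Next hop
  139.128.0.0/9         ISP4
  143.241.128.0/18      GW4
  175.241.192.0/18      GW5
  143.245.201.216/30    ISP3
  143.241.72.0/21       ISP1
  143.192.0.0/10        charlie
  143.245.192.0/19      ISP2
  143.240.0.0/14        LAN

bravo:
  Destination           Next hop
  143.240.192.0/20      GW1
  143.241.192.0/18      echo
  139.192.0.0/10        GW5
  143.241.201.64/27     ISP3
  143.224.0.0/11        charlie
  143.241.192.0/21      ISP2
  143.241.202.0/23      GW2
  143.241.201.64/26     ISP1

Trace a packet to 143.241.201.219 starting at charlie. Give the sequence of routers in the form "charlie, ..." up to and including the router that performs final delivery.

At charlie: longest match for 143.241.201.219 is 143.240.0.0/13 -> bravo
At bravo: longest match for 143.241.201.219 is 143.241.192.0/18 -> echo
At echo: longest match for 143.241.201.219 is 143.240.0.0/14 -> LAN

charlie, bravo, echo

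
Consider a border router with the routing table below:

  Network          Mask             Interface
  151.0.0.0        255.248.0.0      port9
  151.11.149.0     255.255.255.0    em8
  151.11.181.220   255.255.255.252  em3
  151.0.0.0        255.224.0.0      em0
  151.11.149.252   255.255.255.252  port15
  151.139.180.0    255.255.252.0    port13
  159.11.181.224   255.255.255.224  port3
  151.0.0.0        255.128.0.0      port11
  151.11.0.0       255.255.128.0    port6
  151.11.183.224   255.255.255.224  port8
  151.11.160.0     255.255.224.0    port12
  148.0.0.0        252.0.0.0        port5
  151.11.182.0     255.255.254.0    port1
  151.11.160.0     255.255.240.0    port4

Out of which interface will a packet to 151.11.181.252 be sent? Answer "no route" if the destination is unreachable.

port12

Routes whose prefix contains 151.11.181.252:
  148.0.0.0/6 (148.0.0.0 - 151.255.255.255) -> port5
  151.0.0.0/9 (151.0.0.0 - 151.127.255.255) -> port11
  151.0.0.0/11 (151.0.0.0 - 151.31.255.255) -> em0
  151.11.160.0/19 (151.11.160.0 - 151.11.191.255) -> port12
More-specific entries that do NOT match:
  151.11.181.220/30 (151.11.181.220 - 151.11.181.223) does not contain 151.11.181.252
  151.11.149.252/30 (151.11.149.252 - 151.11.149.255) does not contain 151.11.181.252
  159.11.181.224/27 (159.11.181.224 - 159.11.181.255) does not contain 151.11.181.252
  151.11.183.224/27 (151.11.183.224 - 151.11.183.255) does not contain 151.11.181.252
  151.11.149.0/24 (151.11.149.0 - 151.11.149.255) does not contain 151.11.181.252
  151.11.182.0/23 (151.11.182.0 - 151.11.183.255) does not contain 151.11.181.252
  151.139.180.0/22 (151.139.180.0 - 151.139.183.255) does not contain 151.11.181.252
  151.11.160.0/20 (151.11.160.0 - 151.11.175.255) does not contain 151.11.181.252
Longest matching prefix is /19 -> interface port12.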